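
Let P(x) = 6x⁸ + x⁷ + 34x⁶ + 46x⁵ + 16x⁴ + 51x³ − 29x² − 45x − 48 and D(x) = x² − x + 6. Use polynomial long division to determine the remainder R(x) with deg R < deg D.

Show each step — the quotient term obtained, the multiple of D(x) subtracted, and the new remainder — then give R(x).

Step 1: lead(6x⁸ + x⁷ + 34x⁶ + 46x⁵ + 16x⁴ + 51x³ − 29x² − 45x − 48) ÷ lead(D) = 6x⁸ ÷ x² = 6x⁶. Subtract (6x⁶)·D = 6x⁸ − 6x⁷ + 36x⁶. Remainder: 7x⁷ − 2x⁶ + 46x⁵ + 16x⁴ + 51x³ − 29x² − 45x − 48.
Step 2: lead(7x⁷ − 2x⁶ + 46x⁵ + 16x⁴ + 51x³ − 29x² − 45x − 48) ÷ lead(D) = 7x⁷ ÷ x² = 7x⁵. Subtract (7x⁵)·D = 7x⁷ − 7x⁶ + 42x⁵. Remainder: 5x⁶ + 4x⁵ + 16x⁴ + 51x³ − 29x² − 45x − 48.
Step 3: lead(5x⁶ + 4x⁵ + 16x⁴ + 51x³ − 29x² − 45x − 48) ÷ lead(D) = 5x⁶ ÷ x² = 5x⁴. Subtract (5x⁴)·D = 5x⁶ − 5x⁵ + 30x⁴. Remainder: 9x⁵ − 14x⁴ + 51x³ − 29x² − 45x − 48.
Step 4: lead(9x⁵ − 14x⁴ + 51x³ − 29x² − 45x − 48) ÷ lead(D) = 9x⁵ ÷ x² = 9x³. Subtract (9x³)·D = 9x⁵ − 9x⁴ + 54x³. Remainder: −5x⁴ − 3x³ − 29x² − 45x − 48.
Step 5: lead(−5x⁴ − 3x³ − 29x² − 45x − 48) ÷ lead(D) = −5x⁴ ÷ x² = −5x². Subtract (−5x²)·D = −5x⁴ + 5x³ − 30x². Remainder: −8x³ + x² − 45x − 48.
Step 6: lead(−8x³ + x² − 45x − 48) ÷ lead(D) = −8x³ ÷ x² = −8x. Subtract (−8x)·D = −8x³ + 8x² − 48x. Remainder: −7x² + 3x − 48.
Step 7: lead(−7x² + 3x − 48) ÷ lead(D) = −7x² ÷ x² = −7. Subtract (−7)·D = −7x² + 7x − 42. Remainder: −4x − 6.

R(x) = −4x − 6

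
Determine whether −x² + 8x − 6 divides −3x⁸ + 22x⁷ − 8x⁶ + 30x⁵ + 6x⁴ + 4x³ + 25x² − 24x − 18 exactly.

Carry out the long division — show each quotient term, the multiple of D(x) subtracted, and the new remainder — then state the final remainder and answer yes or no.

Step 1: lead(−3x⁸ + 22x⁷ − 8x⁶ + 30x⁵ + 6x⁴ + 4x³ + 25x² − 24x − 18) ÷ lead(D) = −3x⁸ ÷ −x² = 3x⁶. Subtract (3x⁶)·D = −3x⁸ + 24x⁷ − 18x⁶. Remainder: −2x⁷ + 10x⁶ + 30x⁵ + 6x⁴ + 4x³ + 25x² − 24x − 18.
Step 2: lead(−2x⁷ + 10x⁶ + 30x⁵ + 6x⁴ + 4x³ + 25x² − 24x − 18) ÷ lead(D) = −2x⁷ ÷ −x² = 2x⁵. Subtract (2x⁵)·D = −2x⁷ + 16x⁶ − 12x⁵. Remainder: −6x⁶ + 42x⁵ + 6x⁴ + 4x³ + 25x² − 24x − 18.
Step 3: lead(−6x⁶ + 42x⁵ + 6x⁴ + 4x³ + 25x² − 24x − 18) ÷ lead(D) = −6x⁶ ÷ −x² = 6x⁴. Subtract (6x⁴)·D = −6x⁶ + 48x⁵ − 36x⁴. Remainder: −6x⁵ + 42x⁴ + 4x³ + 25x² − 24x − 18.
Step 4: lead(−6x⁵ + 42x⁴ + 4x³ + 25x² − 24x − 18) ÷ lead(D) = −6x⁵ ÷ −x² = 6x³. Subtract (6x³)·D = −6x⁵ + 48x⁴ − 36x³. Remainder: −6x⁴ + 40x³ + 25x² − 24x − 18.
Step 5: lead(−6x⁴ + 40x³ + 25x² − 24x − 18) ÷ lead(D) = −6x⁴ ÷ −x² = 6x². Subtract (6x²)·D = −6x⁴ + 48x³ − 36x². Remainder: −8x³ + 61x² − 24x − 18.
Step 6: lead(−8x³ + 61x² − 24x − 18) ÷ lead(D) = −8x³ ÷ −x² = 8x. Subtract (8x)·D = −8x³ + 64x² − 48x. Remainder: −3x² + 24x − 18.
Step 7: lead(−3x² + 24x − 18) ÷ lead(D) = −3x² ÷ −x² = 3. Subtract (3)·D = −3x² + 24x − 18. Remainder: 0.

R(x) = 0, so D(x) is a factor of P(x). yes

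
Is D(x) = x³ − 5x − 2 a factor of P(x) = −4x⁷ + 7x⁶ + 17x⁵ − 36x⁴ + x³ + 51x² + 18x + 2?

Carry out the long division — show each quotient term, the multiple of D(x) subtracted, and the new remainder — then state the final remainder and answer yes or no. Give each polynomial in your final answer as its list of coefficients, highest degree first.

Step 1: lead(−4x⁷ + 7x⁶ + 17x⁵ − 36x⁴ + x³ + 51x² + 18x + 2) ÷ lead(D) = −4x⁷ ÷ x³ = −4x⁴. Subtract (−4x⁴)·D = −4x⁷ + 20x⁵ + 8x⁴. Remainder: 7x⁶ − 3x⁵ − 44x⁴ + x³ + 51x² + 18x + 2.
Step 2: lead(7x⁶ − 3x⁵ − 44x⁴ + x³ + 51x² + 18x + 2) ÷ lead(D) = 7x⁶ ÷ x³ = 7x³. Subtract (7x³)·D = 7x⁶ − 35x⁴ − 14x³. Remainder: −3x⁵ − 9x⁴ + 15x³ + 51x² + 18x + 2.
Step 3: lead(−3x⁵ − 9x⁴ + 15x³ + 51x² + 18x + 2) ÷ lead(D) = −3x⁵ ÷ x³ = −3x². Subtract (−3x²)·D = −3x⁵ + 15x³ + 6x². Remainder: −9x⁴ + 45x² + 18x + 2.
Step 4: lead(−9x⁴ + 45x² + 18x + 2) ÷ lead(D) = −9x⁴ ÷ x³ = −9x. Subtract (−9x)·D = −9x⁴ + 45x² + 18x. Remainder: 2.

R = [2], so D(x) is not a factor of P(x). no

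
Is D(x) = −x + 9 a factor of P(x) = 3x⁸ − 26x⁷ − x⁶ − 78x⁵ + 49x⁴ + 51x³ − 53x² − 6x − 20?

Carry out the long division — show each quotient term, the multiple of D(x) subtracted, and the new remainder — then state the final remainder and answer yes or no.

Step 1: lead(3x⁸ − 26x⁷ − x⁶ − 78x⁵ + 49x⁴ + 51x³ − 53x² − 6x − 20) ÷ lead(D) = 3x⁸ ÷ −x = −3x⁷. Subtract (−3x⁷)·D = 3x⁸ − 27x⁷. Remainder: x⁷ − x⁶ − 78x⁵ + 49x⁴ + 51x³ − 53x² − 6x − 20.
Step 2: lead(x⁷ − x⁶ − 78x⁵ + 49x⁴ + 51x³ − 53x² − 6x − 20) ÷ lead(D) = x⁷ ÷ −x = −x⁶. Subtract (−x⁶)·D = x⁷ − 9x⁶. Remainder: 8x⁶ − 78x⁵ + 49x⁴ + 51x³ − 53x² − 6x − 20.
Step 3: lead(8x⁶ − 78x⁵ + 49x⁴ + 51x³ − 53x² − 6x − 20) ÷ lead(D) = 8x⁶ ÷ −x = −8x⁵. Subtract (−8x⁵)·D = 8x⁶ − 72x⁵. Remainder: −6x⁵ + 49x⁴ + 51x³ − 53x² − 6x − 20.
Step 4: lead(−6x⁵ + 49x⁴ + 51x³ − 53x² − 6x − 20) ÷ lead(D) = −6x⁵ ÷ −x = 6x⁴. Subtract (6x⁴)·D = −6x⁵ + 54x⁴. Remainder: −5x⁴ + 51x³ − 53x² − 6x − 20.
Step 5: lead(−5x⁴ + 51x³ − 53x² − 6x − 20) ÷ lead(D) = −5x⁴ ÷ −x = 5x³. Subtract (5x³)·D = −5x⁴ + 45x³. Remainder: 6x³ − 53x² − 6x − 20.
Step 6: lead(6x³ − 53x² − 6x − 20) ÷ lead(D) = 6x³ ÷ −x = −6x². Subtract (−6x²)·D = 6x³ − 54x². Remainder: x² − 6x − 20.
Step 7: lead(x² − 6x − 20) ÷ lead(D) = x² ÷ −x = −x. Subtract (−x)·D = x² − 9x. Remainder: 3x − 20.
Step 8: lead(3x − 20) ÷ lead(D) = 3x ÷ −x = −3. Subtract (−3)·D = 3x − 27. Remainder: 7.

R(x) = 7, so D(x) is not a factor of P(x). no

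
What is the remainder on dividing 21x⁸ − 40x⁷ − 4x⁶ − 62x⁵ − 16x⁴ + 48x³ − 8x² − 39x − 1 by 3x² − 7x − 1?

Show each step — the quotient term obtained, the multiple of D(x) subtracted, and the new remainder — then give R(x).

Step 1: lead(21x⁸ − 40x⁷ − 4x⁶ − 62x⁵ − 16x⁴ + 48x³ − 8x² − 39x − 1) ÷ lead(D) = 21x⁸ ÷ 3x² = 7x⁶. Subtract (7x⁶)·D = 21x⁸ − 49x⁷ − 7x⁶. Remainder: 9x⁷ + 3x⁶ − 62x⁵ − 16x⁴ + 48x³ − 8x² − 39x − 1.
Step 2: lead(9x⁷ + 3x⁶ − 62x⁵ − 16x⁴ + 48x³ − 8x² − 39x − 1) ÷ lead(D) = 9x⁷ ÷ 3x² = 3x⁵. Subtract (3x⁵)·D = 9x⁷ − 21x⁶ − 3x⁵. Remainder: 24x⁶ − 59x⁵ − 16x⁴ + 48x³ − 8x² − 39x − 1.
Step 3: lead(24x⁶ − 59x⁵ − 16x⁴ + 48x³ − 8x² − 39x − 1) ÷ lead(D) = 24x⁶ ÷ 3x² = 8x⁴. Subtract (8x⁴)·D = 24x⁶ − 56x⁵ − 8x⁴. Remainder: −3x⁵ − 8x⁴ + 48x³ − 8x² − 39x − 1.
Step 4: lead(−3x⁵ − 8x⁴ + 48x³ − 8x² − 39x − 1) ÷ lead(D) = −3x⁵ ÷ 3x² = −x³. Subtract (−x³)·D = −3x⁵ + 7x⁴ + x³. Remainder: −15x⁴ + 47x³ − 8x² − 39x − 1.
Step 5: lead(−15x⁴ + 47x³ − 8x² − 39x − 1) ÷ lead(D) = −15x⁴ ÷ 3x² = −5x². Subtract (−5x²)·D = −15x⁴ + 35x³ + 5x². Remainder: 12x³ − 13x² − 39x − 1.
Step 6: lead(12x³ − 13x² − 39x − 1) ÷ lead(D) = 12x³ ÷ 3x² = 4x. Subtract (4x)·D = 12x³ − 28x² − 4x. Remainder: 15x² − 35x − 1.
Step 7: lead(15x² − 35x − 1) ÷ lead(D) = 15x² ÷ 3x² = 5. Subtract (5)·D = 15x² − 35x − 5. Remainder: 4.

R(x) = 4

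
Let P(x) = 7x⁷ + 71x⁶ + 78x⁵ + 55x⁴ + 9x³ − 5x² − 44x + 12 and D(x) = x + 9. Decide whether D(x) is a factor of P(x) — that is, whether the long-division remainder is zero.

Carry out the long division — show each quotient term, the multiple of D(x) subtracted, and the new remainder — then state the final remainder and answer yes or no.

Step 1: lead(7x⁷ + 71x⁶ + 78x⁵ + 55x⁴ + 9x³ − 5x² − 44x + 12) ÷ lead(D) = 7x⁷ ÷ x = 7x⁶. Subtract (7x⁶)·D = 7x⁷ + 63x⁶. Remainder: 8x⁶ + 78x⁵ + 55x⁴ + 9x³ − 5x² − 44x + 12.
Step 2: lead(8x⁶ + 78x⁵ + 55x⁴ + 9x³ − 5x² − 44x + 12) ÷ lead(D) = 8x⁶ ÷ x = 8x⁵. Subtract (8x⁵)·D = 8x⁶ + 72x⁵. Remainder: 6x⁵ + 55x⁴ + 9x³ − 5x² − 44x + 12.
Step 3: lead(6x⁵ + 55x⁴ + 9x³ − 5x² − 44x + 12) ÷ lead(D) = 6x⁵ ÷ x = 6x⁴. Subtract (6x⁴)·D = 6x⁵ + 54x⁴. Remainder: x⁴ + 9x³ − 5x² − 44x + 12.
Step 4: lead(x⁴ + 9x³ − 5x² − 44x + 12) ÷ lead(D) = x⁴ ÷ x = x³. Subtract (x³)·D = x⁴ + 9x³. Remainder: −5x² − 44x + 12.
Step 5: lead(−5x² − 44x + 12) ÷ lead(D) = −5x² ÷ x = −5x. Subtract (−5x)·D = −5x² − 45x. Remainder: x + 12.
Step 6: lead(x + 12) ÷ lead(D) = x ÷ x = 1. Subtract (1)·D = x + 9. Remainder: 3.

R(x) = 3, so D(x) is not a factor of P(x). no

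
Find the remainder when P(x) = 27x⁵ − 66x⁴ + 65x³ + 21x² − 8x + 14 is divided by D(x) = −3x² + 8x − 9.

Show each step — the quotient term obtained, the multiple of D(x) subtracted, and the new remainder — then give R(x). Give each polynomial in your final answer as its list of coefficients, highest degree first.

R = [5]

Step 1: lead(27x⁵ − 66x⁴ + 65x³ + 21x² − 8x + 14) ÷ lead(D) = 27x⁵ ÷ −3x² = −9x³. Subtract (−9x³)·D = 27x⁵ − 72x⁴ + 81x³. Remainder: 6x⁴ − 16x³ + 21x² − 8x + 14.
Step 2: lead(6x⁴ − 16x³ + 21x² − 8x + 14) ÷ lead(D) = 6x⁴ ÷ −3x² = −2x². Subtract (−2x²)·D = 6x⁴ − 16x³ + 18x². Remainder: 3x² − 8x + 14.
Step 3: lead(3x² − 8x + 14) ÷ lead(D) = 3x² ÷ −3x² = −1. Subtract (−1)·D = 3x² − 8x + 9. Remainder: 5.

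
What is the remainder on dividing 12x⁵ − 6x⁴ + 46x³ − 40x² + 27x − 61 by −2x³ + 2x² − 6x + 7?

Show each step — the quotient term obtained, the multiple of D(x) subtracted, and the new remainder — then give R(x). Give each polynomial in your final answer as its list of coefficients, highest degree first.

R = [-5]

Step 1: lead(12x⁵ − 6x⁴ + 46x³ − 40x² + 27x − 61) ÷ lead(D) = 12x⁵ ÷ −2x³ = −6x². Subtract (−6x²)·D = 12x⁵ − 12x⁴ + 36x³ − 42x². Remainder: 6x⁴ + 10x³ + 2x² + 27x − 61.
Step 2: lead(6x⁴ + 10x³ + 2x² + 27x − 61) ÷ lead(D) = 6x⁴ ÷ −2x³ = −3x. Subtract (−3x)·D = 6x⁴ − 6x³ + 18x² − 21x. Remainder: 16x³ − 16x² + 48x − 61.
Step 3: lead(16x³ − 16x² + 48x − 61) ÷ lead(D) = 16x³ ÷ −2x³ = −8. Subtract (−8)·D = 16x³ − 16x² + 48x − 56. Remainder: −5.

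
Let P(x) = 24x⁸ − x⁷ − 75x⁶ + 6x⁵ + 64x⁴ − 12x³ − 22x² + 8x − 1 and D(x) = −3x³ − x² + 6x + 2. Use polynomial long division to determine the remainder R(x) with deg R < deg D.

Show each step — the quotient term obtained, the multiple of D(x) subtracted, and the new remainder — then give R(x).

R(x) = −5

Step 1: lead(24x⁸ − x⁷ − 75x⁶ + 6x⁵ + 64x⁴ − 12x³ − 22x² + 8x − 1) ÷ lead(D) = 24x⁸ ÷ −3x³ = −8x⁵. Subtract (−8x⁵)·D = 24x⁸ + 8x⁷ − 48x⁶ − 16x⁵. Remainder: −9x⁷ − 27x⁶ + 22x⁵ + 64x⁴ − 12x³ − 22x² + 8x − 1.
Step 2: lead(−9x⁷ − 27x⁶ + 22x⁵ + 64x⁴ − 12x³ − 22x² + 8x − 1) ÷ lead(D) = −9x⁷ ÷ −3x³ = 3x⁴. Subtract (3x⁴)·D = −9x⁷ − 3x⁶ + 18x⁵ + 6x⁴. Remainder: −24x⁶ + 4x⁵ + 58x⁴ − 12x³ − 22x² + 8x − 1.
Step 3: lead(−24x⁶ + 4x⁵ + 58x⁴ − 12x³ − 22x² + 8x − 1) ÷ lead(D) = −24x⁶ ÷ −3x³ = 8x³. Subtract (8x³)·D = −24x⁶ − 8x⁵ + 48x⁴ + 16x³. Remainder: 12x⁵ + 10x⁴ − 28x³ − 22x² + 8x − 1.
Step 4: lead(12x⁵ + 10x⁴ − 28x³ − 22x² + 8x − 1) ÷ lead(D) = 12x⁵ ÷ −3x³ = −4x². Subtract (−4x²)·D = 12x⁵ + 4x⁴ − 24x³ − 8x². Remainder: 6x⁴ − 4x³ − 14x² + 8x − 1.
Step 5: lead(6x⁴ − 4x³ − 14x² + 8x − 1) ÷ lead(D) = 6x⁴ ÷ −3x³ = −2x. Subtract (−2x)·D = 6x⁴ + 2x³ − 12x² − 4x. Remainder: −6x³ − 2x² + 12x − 1.
Step 6: lead(−6x³ − 2x² + 12x − 1) ÷ lead(D) = −6x³ ÷ −3x³ = 2. Subtract (2)·D = −6x³ − 2x² + 12x + 4. Remainder: −5.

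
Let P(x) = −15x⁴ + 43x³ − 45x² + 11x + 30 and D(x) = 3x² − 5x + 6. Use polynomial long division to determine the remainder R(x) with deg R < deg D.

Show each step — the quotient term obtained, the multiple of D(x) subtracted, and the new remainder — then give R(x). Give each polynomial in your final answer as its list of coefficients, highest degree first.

R = [0]

Step 1: lead(−15x⁴ + 43x³ − 45x² + 11x + 30) ÷ lead(D) = −15x⁴ ÷ 3x² = −5x². Subtract (−5x²)·D = −15x⁴ + 25x³ − 30x². Remainder: 18x³ − 15x² + 11x + 30.
Step 2: lead(18x³ − 15x² + 11x + 30) ÷ lead(D) = 18x³ ÷ 3x² = 6x. Subtract (6x)·D = 18x³ − 30x² + 36x. Remainder: 15x² − 25x + 30.
Step 3: lead(15x² − 25x + 30) ÷ lead(D) = 15x² ÷ 3x² = 5. Subtract (5)·D = 15x² − 25x + 30. Remainder: 0.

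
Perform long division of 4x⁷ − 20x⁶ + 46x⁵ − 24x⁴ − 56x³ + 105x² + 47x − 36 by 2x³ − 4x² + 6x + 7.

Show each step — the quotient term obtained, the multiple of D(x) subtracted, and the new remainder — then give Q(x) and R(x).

Step 1: lead(4x⁷ − 20x⁶ + 46x⁵ − 24x⁴ − 56x³ + 105x² + 47x − 36) ÷ lead(D) = 4x⁷ ÷ 2x³ = 2x⁴. Subtract (2x⁴)·D = 4x⁷ − 8x⁶ + 12x⁵ + 14x⁴. Remainder: −12x⁶ + 34x⁵ − 38x⁴ − 56x³ + 105x² + 47x − 36.
Step 2: lead(−12x⁶ + 34x⁵ − 38x⁴ − 56x³ + 105x² + 47x − 36) ÷ lead(D) = −12x⁶ ÷ 2x³ = −6x³. Subtract (−6x³)·D = −12x⁶ + 24x⁵ − 36x⁴ − 42x³. Remainder: 10x⁵ − 2x⁴ − 14x³ + 105x² + 47x − 36.
Step 3: lead(10x⁵ − 2x⁴ − 14x³ + 105x² + 47x − 36) ÷ lead(D) = 10x⁵ ÷ 2x³ = 5x². Subtract (5x²)·D = 10x⁵ − 20x⁴ + 30x³ + 35x². Remainder: 18x⁴ − 44x³ + 70x² + 47x − 36.
Step 4: lead(18x⁴ − 44x³ + 70x² + 47x − 36) ÷ lead(D) = 18x⁴ ÷ 2x³ = 9x. Subtract (9x)·D = 18x⁴ − 36x³ + 54x² + 63x. Remainder: −8x³ + 16x² − 16x − 36.
Step 5: lead(−8x³ + 16x² − 16x − 36) ÷ lead(D) = −8x³ ÷ 2x³ = −4. Subtract (−4)·D = −8x³ + 16x² − 24x − 28. Remainder: 8x − 8.

Q(x) = 2x⁴ − 6x³ + 5x² + 9x − 4; R(x) = 8x − 8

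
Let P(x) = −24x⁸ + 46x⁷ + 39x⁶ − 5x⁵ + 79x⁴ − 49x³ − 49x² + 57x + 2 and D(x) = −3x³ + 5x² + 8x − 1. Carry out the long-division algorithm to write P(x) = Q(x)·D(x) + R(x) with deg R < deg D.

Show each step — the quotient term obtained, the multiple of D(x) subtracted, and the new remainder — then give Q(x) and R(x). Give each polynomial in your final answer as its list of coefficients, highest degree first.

Step 1: lead(−24x⁸ + 46x⁷ + 39x⁶ − 5x⁵ + 79x⁴ − 49x³ − 49x² + 57x + 2) ÷ lead(D) = −24x⁸ ÷ −3x³ = 8x⁵. Subtract (8x⁵)·D = −24x⁸ + 40x⁷ + 64x⁶ − 8x⁵. Remainder: 6x⁷ − 25x⁶ + 3x⁵ + 79x⁴ − 49x³ − 49x² + 57x + 2.
Step 2: lead(6x⁷ − 25x⁶ + 3x⁵ + 79x⁴ − 49x³ − 49x² + 57x + 2) ÷ lead(D) = 6x⁷ ÷ −3x³ = −2x⁴. Subtract (−2x⁴)·D = 6x⁷ − 10x⁶ − 16x⁵ + 2x⁴. Remainder: −15x⁶ + 19x⁵ + 77x⁴ − 49x³ − 49x² + 57x + 2.
Step 3: lead(−15x⁶ + 19x⁵ + 77x⁴ − 49x³ − 49x² + 57x + 2) ÷ lead(D) = −15x⁶ ÷ −3x³ = 5x³. Subtract (5x³)·D = −15x⁶ + 25x⁵ + 40x⁴ − 5x³. Remainder: −6x⁵ + 37x⁴ − 44x³ − 49x² + 57x + 2.
Step 4: lead(−6x⁵ + 37x⁴ − 44x³ − 49x² + 57x + 2) ÷ lead(D) = −6x⁵ ÷ −3x³ = 2x². Subtract (2x²)·D = −6x⁵ + 10x⁴ + 16x³ − 2x². Remainder: 27x⁴ − 60x³ − 47x² + 57x + 2.
Step 5: lead(27x⁴ − 60x³ − 47x² + 57x + 2) ÷ lead(D) = 27x⁴ ÷ −3x³ = −9x. Subtract (−9x)·D = 27x⁴ − 45x³ − 72x² + 9x. Remainder: −15x³ + 25x² + 48x + 2.
Step 6: lead(−15x³ + 25x² + 48x + 2) ÷ lead(D) = −15x³ ÷ −3x³ = 5. Subtract (5)·D = −15x³ + 25x² + 40x − 5. Remainder: 8x + 7.

Q = [8, -2, 5, 2, -9, 5]; R = [8, 7]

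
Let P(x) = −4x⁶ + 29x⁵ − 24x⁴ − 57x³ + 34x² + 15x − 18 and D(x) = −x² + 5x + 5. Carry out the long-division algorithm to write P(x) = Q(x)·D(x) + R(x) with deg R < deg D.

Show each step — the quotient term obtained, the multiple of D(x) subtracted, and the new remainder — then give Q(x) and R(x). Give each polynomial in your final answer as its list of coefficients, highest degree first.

Step 1: lead(−4x⁶ + 29x⁵ − 24x⁴ − 57x³ + 34x² + 15x − 18) ÷ lead(D) = −4x⁶ ÷ −x² = 4x⁴. Subtract (4x⁴)·D = −4x⁶ + 20x⁵ + 20x⁴. Remainder: 9x⁵ − 44x⁴ − 57x³ + 34x² + 15x − 18.
Step 2: lead(9x⁵ − 44x⁴ − 57x³ + 34x² + 15x − 18) ÷ lead(D) = 9x⁵ ÷ −x² = −9x³. Subtract (−9x³)·D = 9x⁵ − 45x⁴ − 45x³. Remainder: x⁴ − 12x³ + 34x² + 15x − 18.
Step 3: lead(x⁴ − 12x³ + 34x² + 15x − 18) ÷ lead(D) = x⁴ ÷ −x² = −x². Subtract (−x²)·D = x⁴ − 5x³ − 5x². Remainder: −7x³ + 39x² + 15x − 18.
Step 4: lead(−7x³ + 39x² + 15x − 18) ÷ lead(D) = −7x³ ÷ −x² = 7x. Subtract (7x)·D = −7x³ + 35x² + 35x. Remainder: 4x² − 20x − 18.
Step 5: lead(4x² − 20x − 18) ÷ lead(D) = 4x² ÷ −x² = −4. Subtract (−4)·D = 4x² − 20x − 20. Remainder: 2.

Q = [4, -9, -1, 7, -4]; R = [2]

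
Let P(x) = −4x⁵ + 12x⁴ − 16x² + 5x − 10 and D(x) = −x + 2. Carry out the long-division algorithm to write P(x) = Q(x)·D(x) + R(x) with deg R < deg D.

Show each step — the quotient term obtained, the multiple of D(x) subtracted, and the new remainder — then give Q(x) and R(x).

Step 1: lead(−4x⁵ + 12x⁴ − 16x² + 5x − 10) ÷ lead(D) = −4x⁵ ÷ −x = 4x⁴. Subtract (4x⁴)·D = −4x⁵ + 8x⁴. Remainder: 4x⁴ − 16x² + 5x − 10.
Step 2: lead(4x⁴ − 16x² + 5x − 10) ÷ lead(D) = 4x⁴ ÷ −x = −4x³. Subtract (−4x³)·D = 4x⁴ − 8x³. Remainder: 8x³ − 16x² + 5x − 10.
Step 3: lead(8x³ − 16x² + 5x − 10) ÷ lead(D) = 8x³ ÷ −x = −8x². Subtract (−8x²)·D = 8x³ − 16x². Remainder: 5x − 10.
Step 4: lead(5x − 10) ÷ lead(D) = 5x ÷ −x = −5. Subtract (−5)·D = 5x − 10. Remainder: 0.

Q(x) = 4x⁴ − 4x³ − 8x² − 5; R(x) = 0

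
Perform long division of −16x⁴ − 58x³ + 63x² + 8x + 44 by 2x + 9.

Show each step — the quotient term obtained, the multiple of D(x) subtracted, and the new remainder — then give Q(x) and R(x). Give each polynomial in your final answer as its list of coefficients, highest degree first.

Q = [-8, 7, 0, 4]; R = [8]

Step 1: lead(−16x⁴ − 58x³ + 63x² + 8x + 44) ÷ lead(D) = −16x⁴ ÷ 2x = −8x³. Subtract (−8x³)·D = −16x⁴ − 72x³. Remainder: 14x³ + 63x² + 8x + 44.
Step 2: lead(14x³ + 63x² + 8x + 44) ÷ lead(D) = 14x³ ÷ 2x = 7x². Subtract (7x²)·D = 14x³ + 63x². Remainder: 8x + 44.
Step 3: lead(8x + 44) ÷ lead(D) = 8x ÷ 2x = 4. Subtract (4)·D = 8x + 36. Remainder: 8.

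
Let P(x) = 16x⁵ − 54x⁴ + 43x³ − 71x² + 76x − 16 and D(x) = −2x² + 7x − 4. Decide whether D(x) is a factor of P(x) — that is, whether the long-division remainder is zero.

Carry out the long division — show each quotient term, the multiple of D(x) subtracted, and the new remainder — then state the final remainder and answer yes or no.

R(x) = −2x + 8, so D(x) is not a factor of P(x). no

Step 1: lead(16x⁵ − 54x⁴ + 43x³ − 71x² + 76x − 16) ÷ lead(D) = 16x⁵ ÷ −2x² = −8x³. Subtract (−8x³)·D = 16x⁵ − 56x⁴ + 32x³. Remainder: 2x⁴ + 11x³ − 71x² + 76x − 16.
Step 2: lead(2x⁴ + 11x³ − 71x² + 76x − 16) ÷ lead(D) = 2x⁴ ÷ −2x² = −x². Subtract (−x²)·D = 2x⁴ − 7x³ + 4x². Remainder: 18x³ − 75x² + 76x − 16.
Step 3: lead(18x³ − 75x² + 76x − 16) ÷ lead(D) = 18x³ ÷ −2x² = −9x. Subtract (−9x)·D = 18x³ − 63x² + 36x. Remainder: −12x² + 40x − 16.
Step 4: lead(−12x² + 40x − 16) ÷ lead(D) = −12x² ÷ −2x² = 6. Subtract (6)·D = −12x² + 42x − 24. Remainder: −2x + 8.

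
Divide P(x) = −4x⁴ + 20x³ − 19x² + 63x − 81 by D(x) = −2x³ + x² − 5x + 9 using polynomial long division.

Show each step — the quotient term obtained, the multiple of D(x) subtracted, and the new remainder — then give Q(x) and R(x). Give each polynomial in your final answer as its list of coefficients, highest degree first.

Step 1: lead(−4x⁴ + 20x³ − 19x² + 63x − 81) ÷ lead(D) = −4x⁴ ÷ −2x³ = 2x. Subtract (2x)·D = −4x⁴ + 2x³ − 10x² + 18x. Remainder: 18x³ − 9x² + 45x − 81.
Step 2: lead(18x³ − 9x² + 45x − 81) ÷ lead(D) = 18x³ ÷ −2x³ = −9. Subtract (−9)·D = 18x³ − 9x² + 45x − 81. Remainder: 0.

Q = [2, -9]; R = [0]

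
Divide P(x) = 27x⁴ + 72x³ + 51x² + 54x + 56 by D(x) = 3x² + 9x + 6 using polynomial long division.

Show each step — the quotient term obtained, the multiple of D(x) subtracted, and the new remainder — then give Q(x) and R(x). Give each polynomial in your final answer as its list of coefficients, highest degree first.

Q = [9, -3, 8]; R = [8]

Step 1: lead(27x⁴ + 72x³ + 51x² + 54x + 56) ÷ lead(D) = 27x⁴ ÷ 3x² = 9x². Subtract (9x²)·D = 27x⁴ + 81x³ + 54x². Remainder: −9x³ − 3x² + 54x + 56.
Step 2: lead(−9x³ − 3x² + 54x + 56) ÷ lead(D) = −9x³ ÷ 3x² = −3x. Subtract (−3x)·D = −9x³ − 27x² − 18x. Remainder: 24x² + 72x + 56.
Step 3: lead(24x² + 72x + 56) ÷ lead(D) = 24x² ÷ 3x² = 8. Subtract (8)·D = 24x² + 72x + 48. Remainder: 8.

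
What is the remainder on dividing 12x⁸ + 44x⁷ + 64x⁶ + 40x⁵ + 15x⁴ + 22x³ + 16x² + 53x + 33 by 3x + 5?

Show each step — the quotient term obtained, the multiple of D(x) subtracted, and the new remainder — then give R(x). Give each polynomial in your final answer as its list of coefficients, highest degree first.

R = [3]

Step 1: lead(12x⁸ + 44x⁷ + 64x⁶ + 40x⁵ + 15x⁴ + 22x³ + 16x² + 53x + 33) ÷ lead(D) = 12x⁸ ÷ 3x = 4x⁷. Subtract (4x⁷)·D = 12x⁸ + 20x⁷. Remainder: 24x⁷ + 64x⁶ + 40x⁵ + 15x⁴ + 22x³ + 16x² + 53x + 33.
Step 2: lead(24x⁷ + 64x⁶ + 40x⁵ + 15x⁴ + 22x³ + 16x² + 53x + 33) ÷ lead(D) = 24x⁷ ÷ 3x = 8x⁶. Subtract (8x⁶)·D = 24x⁷ + 40x⁶. Remainder: 24x⁶ + 40x⁵ + 15x⁴ + 22x³ + 16x² + 53x + 33.
Step 3: lead(24x⁶ + 40x⁵ + 15x⁴ + 22x³ + 16x² + 53x + 33) ÷ lead(D) = 24x⁶ ÷ 3x = 8x⁵. Subtract (8x⁵)·D = 24x⁶ + 40x⁵. Remainder: 15x⁴ + 22x³ + 16x² + 53x + 33.
Step 4: lead(15x⁴ + 22x³ + 16x² + 53x + 33) ÷ lead(D) = 15x⁴ ÷ 3x = 5x³. Subtract (5x³)·D = 15x⁴ + 25x³. Remainder: −3x³ + 16x² + 53x + 33.
Step 5: lead(−3x³ + 16x² + 53x + 33) ÷ lead(D) = −3x³ ÷ 3x = −x². Subtract (−x²)·D = −3x³ − 5x². Remainder: 21x² + 53x + 33.
Step 6: lead(21x² + 53x + 33) ÷ lead(D) = 21x² ÷ 3x = 7x. Subtract (7x)·D = 21x² + 35x. Remainder: 18x + 33.
Step 7: lead(18x + 33) ÷ lead(D) = 18x ÷ 3x = 6. Subtract (6)·D = 18x + 30. Remainder: 3.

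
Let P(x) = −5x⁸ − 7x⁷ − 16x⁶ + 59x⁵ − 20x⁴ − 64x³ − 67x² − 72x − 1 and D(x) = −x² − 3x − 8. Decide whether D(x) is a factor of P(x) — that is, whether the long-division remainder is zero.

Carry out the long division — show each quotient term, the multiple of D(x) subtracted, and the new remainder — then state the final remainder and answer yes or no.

R(x) = −1, so D(x) is not a factor of P(x). no

Step 1: lead(−5x⁸ − 7x⁷ − 16x⁶ + 59x⁵ − 20x⁴ − 64x³ − 67x² − 72x − 1) ÷ lead(D) = −5x⁸ ÷ −x² = 5x⁶. Subtract (5x⁶)·D = −5x⁸ − 15x⁷ − 40x⁶. Remainder: 8x⁷ + 24x⁶ + 59x⁵ − 20x⁴ − 64x³ − 67x² − 72x − 1.
Step 2: lead(8x⁷ + 24x⁶ + 59x⁵ − 20x⁴ − 64x³ − 67x² − 72x − 1) ÷ lead(D) = 8x⁷ ÷ −x² = −8x⁵. Subtract (−8x⁵)·D = 8x⁷ + 24x⁶ + 64x⁵. Remainder: −5x⁵ − 20x⁴ − 64x³ − 67x² − 72x − 1.
Step 3: lead(−5x⁵ − 20x⁴ − 64x³ − 67x² − 72x − 1) ÷ lead(D) = −5x⁵ ÷ −x² = 5x³. Subtract (5x³)·D = −5x⁵ − 15x⁴ − 40x³. Remainder: −5x⁴ − 24x³ − 67x² − 72x − 1.
Step 4: lead(−5x⁴ − 24x³ − 67x² − 72x − 1) ÷ lead(D) = −5x⁴ ÷ −x² = 5x². Subtract (5x²)·D = −5x⁴ − 15x³ − 40x². Remainder: −9x³ − 27x² − 72x − 1.
Step 5: lead(−9x³ − 27x² − 72x − 1) ÷ lead(D) = −9x³ ÷ −x² = 9x. Subtract (9x)·D = −9x³ − 27x² − 72x. Remainder: −1.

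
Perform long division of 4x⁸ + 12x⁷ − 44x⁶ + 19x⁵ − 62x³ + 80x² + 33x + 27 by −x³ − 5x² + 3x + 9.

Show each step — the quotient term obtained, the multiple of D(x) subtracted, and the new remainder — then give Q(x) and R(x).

Q(x) = −4x⁵ + 8x⁴ − 8x³ + 9x² + 3x + 2; R(x) = 9

Step 1: lead(4x⁸ + 12x⁷ − 44x⁶ + 19x⁵ − 62x³ + 80x² + 33x + 27) ÷ lead(D) = 4x⁸ ÷ −x³ = −4x⁵. Subtract (−4x⁵)·D = 4x⁸ + 20x⁷ − 12x⁶ − 36x⁵. Remainder: −8x⁷ − 32x⁶ + 55x⁵ − 62x³ + 80x² + 33x + 27.
Step 2: lead(−8x⁷ − 32x⁶ + 55x⁵ − 62x³ + 80x² + 33x + 27) ÷ lead(D) = −8x⁷ ÷ −x³ = 8x⁴. Subtract (8x⁴)·D = −8x⁷ − 40x⁶ + 24x⁵ + 72x⁴. Remainder: 8x⁶ + 31x⁵ − 72x⁴ − 62x³ + 80x² + 33x + 27.
Step 3: lead(8x⁶ + 31x⁵ − 72x⁴ − 62x³ + 80x² + 33x + 27) ÷ lead(D) = 8x⁶ ÷ −x³ = −8x³. Subtract (−8x³)·D = 8x⁶ + 40x⁵ − 24x⁴ − 72x³. Remainder: −9x⁵ − 48x⁴ + 10x³ + 80x² + 33x + 27.
Step 4: lead(−9x⁵ − 48x⁴ + 10x³ + 80x² + 33x + 27) ÷ lead(D) = −9x⁵ ÷ −x³ = 9x². Subtract (9x²)·D = −9x⁵ − 45x⁴ + 27x³ + 81x². Remainder: −3x⁴ − 17x³ − x² + 33x + 27.
Step 5: lead(−3x⁴ − 17x³ − x² + 33x + 27) ÷ lead(D) = −3x⁴ ÷ −x³ = 3x. Subtract (3x)·D = −3x⁴ − 15x³ + 9x² + 27x. Remainder: −2x³ − 10x² + 6x + 27.
Step 6: lead(−2x³ − 10x² + 6x + 27) ÷ lead(D) = −2x³ ÷ −x³ = 2. Subtract (2)·D = −2x³ − 10x² + 6x + 18. Remainder: 9.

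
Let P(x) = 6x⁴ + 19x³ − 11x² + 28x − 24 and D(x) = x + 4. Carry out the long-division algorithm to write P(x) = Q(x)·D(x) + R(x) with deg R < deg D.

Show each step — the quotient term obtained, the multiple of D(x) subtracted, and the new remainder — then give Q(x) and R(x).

Step 1: lead(6x⁴ + 19x³ − 11x² + 28x − 24) ÷ lead(D) = 6x⁴ ÷ x = 6x³. Subtract (6x³)·D = 6x⁴ + 24x³. Remainder: −5x³ − 11x² + 28x − 24.
Step 2: lead(−5x³ − 11x² + 28x − 24) ÷ lead(D) = −5x³ ÷ x = −5x². Subtract (−5x²)·D = −5x³ − 20x². Remainder: 9x² + 28x − 24.
Step 3: lead(9x² + 28x − 24) ÷ lead(D) = 9x² ÷ x = 9x. Subtract (9x)·D = 9x² + 36x. Remainder: −8x − 24.
Step 4: lead(−8x − 24) ÷ lead(D) = −8x ÷ x = −8. Subtract (−8)·D = −8x − 32. Remainder: 8.

Q(x) = 6x³ − 5x² + 9x − 8; R(x) = 8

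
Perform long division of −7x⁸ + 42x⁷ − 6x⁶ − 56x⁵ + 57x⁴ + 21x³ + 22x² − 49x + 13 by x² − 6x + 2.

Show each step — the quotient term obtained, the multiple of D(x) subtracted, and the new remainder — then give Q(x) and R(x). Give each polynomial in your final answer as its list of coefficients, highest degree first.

Q = [-7, 0, 8, -8, -7, -5, 6]; R = [-3, 1]

Step 1: lead(−7x⁸ + 42x⁷ − 6x⁶ − 56x⁵ + 57x⁴ + 21x³ + 22x² − 49x + 13) ÷ lead(D) = −7x⁸ ÷ x² = −7x⁶. Subtract (−7x⁶)·D = −7x⁸ + 42x⁷ − 14x⁶. Remainder: 8x⁶ − 56x⁵ + 57x⁴ + 21x³ + 22x² − 49x + 13.
Step 2: lead(8x⁶ − 56x⁵ + 57x⁴ + 21x³ + 22x² − 49x + 13) ÷ lead(D) = 8x⁶ ÷ x² = 8x⁴. Subtract (8x⁴)·D = 8x⁶ − 48x⁵ + 16x⁴. Remainder: −8x⁵ + 41x⁴ + 21x³ + 22x² − 49x + 13.
Step 3: lead(−8x⁵ + 41x⁴ + 21x³ + 22x² − 49x + 13) ÷ lead(D) = −8x⁵ ÷ x² = −8x³. Subtract (−8x³)·D = −8x⁵ + 48x⁴ − 16x³. Remainder: −7x⁴ + 37x³ + 22x² − 49x + 13.
Step 4: lead(−7x⁴ + 37x³ + 22x² − 49x + 13) ÷ lead(D) = −7x⁴ ÷ x² = −7x². Subtract (−7x²)·D = −7x⁴ + 42x³ − 14x². Remainder: −5x³ + 36x² − 49x + 13.
Step 5: lead(−5x³ + 36x² − 49x + 13) ÷ lead(D) = −5x³ ÷ x² = −5x. Subtract (−5x)·D = −5x³ + 30x² − 10x. Remainder: 6x² − 39x + 13.
Step 6: lead(6x² − 39x + 13) ÷ lead(D) = 6x² ÷ x² = 6. Subtract (6)·D = 6x² − 36x + 12. Remainder: −3x + 1.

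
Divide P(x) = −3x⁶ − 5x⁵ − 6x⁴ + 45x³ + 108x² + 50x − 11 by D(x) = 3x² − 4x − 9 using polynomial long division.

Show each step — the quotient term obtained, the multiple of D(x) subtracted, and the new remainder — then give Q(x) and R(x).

Q(x) = −x⁴ − 3x³ − 9x² − 6x + 1; R(x) = −2

Step 1: lead(−3x⁶ − 5x⁵ − 6x⁴ + 45x³ + 108x² + 50x − 11) ÷ lead(D) = −3x⁶ ÷ 3x² = −x⁴. Subtract (−x⁴)·D = −3x⁶ + 4x⁵ + 9x⁴. Remainder: −9x⁵ − 15x⁴ + 45x³ + 108x² + 50x − 11.
Step 2: lead(−9x⁵ − 15x⁴ + 45x³ + 108x² + 50x − 11) ÷ lead(D) = −9x⁵ ÷ 3x² = −3x³. Subtract (−3x³)·D = −9x⁵ + 12x⁴ + 27x³. Remainder: −27x⁴ + 18x³ + 108x² + 50x − 11.
Step 3: lead(−27x⁴ + 18x³ + 108x² + 50x − 11) ÷ lead(D) = −27x⁴ ÷ 3x² = −9x². Subtract (−9x²)·D = −27x⁴ + 36x³ + 81x². Remainder: −18x³ + 27x² + 50x − 11.
Step 4: lead(−18x³ + 27x² + 50x − 11) ÷ lead(D) = −18x³ ÷ 3x² = −6x. Subtract (−6x)·D = −18x³ + 24x² + 54x. Remainder: 3x² − 4x − 11.
Step 5: lead(3x² − 4x − 11) ÷ lead(D) = 3x² ÷ 3x² = 1. Subtract (1)·D = 3x² − 4x − 9. Remainder: −2.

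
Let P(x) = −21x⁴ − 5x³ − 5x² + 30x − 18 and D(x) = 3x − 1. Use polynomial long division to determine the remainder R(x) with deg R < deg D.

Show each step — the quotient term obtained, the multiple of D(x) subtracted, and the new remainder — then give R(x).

R(x) = −9

Step 1: lead(−21x⁴ − 5x³ − 5x² + 30x − 18) ÷ lead(D) = −21x⁴ ÷ 3x = −7x³. Subtract (−7x³)·D = −21x⁴ + 7x³. Remainder: −12x³ − 5x² + 30x − 18.
Step 2: lead(−12x³ − 5x² + 30x − 18) ÷ lead(D) = −12x³ ÷ 3x = −4x². Subtract (−4x²)·D = −12x³ + 4x². Remainder: −9x² + 30x − 18.
Step 3: lead(−9x² + 30x − 18) ÷ lead(D) = −9x² ÷ 3x = −3x. Subtract (−3x)·D = −9x² + 3x. Remainder: 27x − 18.
Step 4: lead(27x − 18) ÷ lead(D) = 27x ÷ 3x = 9. Subtract (9)·D = 27x − 9. Remainder: −9.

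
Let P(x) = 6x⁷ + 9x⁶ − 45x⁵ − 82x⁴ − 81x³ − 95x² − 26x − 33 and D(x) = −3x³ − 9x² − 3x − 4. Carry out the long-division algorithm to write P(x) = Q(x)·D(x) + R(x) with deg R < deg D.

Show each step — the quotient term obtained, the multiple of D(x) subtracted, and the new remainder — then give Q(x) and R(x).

Step 1: lead(6x⁷ + 9x⁶ − 45x⁵ − 82x⁴ − 81x³ − 95x² − 26x − 33) ÷ lead(D) = 6x⁷ ÷ −3x³ = −2x⁴. Subtract (−2x⁴)·D = 6x⁷ + 18x⁶ + 6x⁵ + 8x⁴. Remainder: −9x⁶ − 51x⁵ − 90x⁴ − 81x³ − 95x² − 26x − 33.
Step 2: lead(−9x⁶ − 51x⁵ − 90x⁴ − 81x³ − 95x² − 26x − 33) ÷ lead(D) = −9x⁶ ÷ −3x³ = 3x³. Subtract (3x³)·D = −9x⁶ − 27x⁵ − 9x⁴ − 12x³. Remainder: −24x⁵ − 81x⁴ − 69x³ − 95x² − 26x − 33.
Step 3: lead(−24x⁵ − 81x⁴ − 69x³ − 95x² − 26x − 33) ÷ lead(D) = −24x⁵ ÷ −3x³ = 8x². Subtract (8x²)·D = −24x⁵ − 72x⁴ − 24x³ − 32x². Remainder: −9x⁴ − 45x³ − 63x² − 26x − 33.
Step 4: lead(−9x⁴ − 45x³ − 63x² − 26x − 33) ÷ lead(D) = −9x⁴ ÷ −3x³ = 3x. Subtract (3x)·D = −9x⁴ − 27x³ − 9x² − 12x. Remainder: −18x³ − 54x² − 14x − 33.
Step 5: lead(−18x³ − 54x² − 14x − 33) ÷ lead(D) = −18x³ ÷ −3x³ = 6. Subtract (6)·D = −18x³ − 54x² − 18x − 24. Remainder: 4x − 9.

Q(x) = −2x⁴ + 3x³ + 8x² + 3x + 6; R(x) = 4x − 9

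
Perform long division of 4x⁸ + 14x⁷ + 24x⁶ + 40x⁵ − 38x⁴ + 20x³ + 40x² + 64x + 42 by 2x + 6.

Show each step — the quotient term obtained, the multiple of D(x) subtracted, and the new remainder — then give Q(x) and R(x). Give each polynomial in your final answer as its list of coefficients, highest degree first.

Q = [2, 1, 9, -7, 2, 4, 8, 8]; R = [-6]

Step 1: lead(4x⁸ + 14x⁷ + 24x⁶ + 40x⁵ − 38x⁴ + 20x³ + 40x² + 64x + 42) ÷ lead(D) = 4x⁸ ÷ 2x = 2x⁷. Subtract (2x⁷)·D = 4x⁸ + 12x⁷. Remainder: 2x⁷ + 24x⁶ + 40x⁵ − 38x⁴ + 20x³ + 40x² + 64x + 42.
Step 2: lead(2x⁷ + 24x⁶ + 40x⁵ − 38x⁴ + 20x³ + 40x² + 64x + 42) ÷ lead(D) = 2x⁷ ÷ 2x = x⁶. Subtract (x⁶)·D = 2x⁷ + 6x⁶. Remainder: 18x⁶ + 40x⁵ − 38x⁴ + 20x³ + 40x² + 64x + 42.
Step 3: lead(18x⁶ + 40x⁵ − 38x⁴ + 20x³ + 40x² + 64x + 42) ÷ lead(D) = 18x⁶ ÷ 2x = 9x⁵. Subtract (9x⁵)·D = 18x⁶ + 54x⁵. Remainder: −14x⁵ − 38x⁴ + 20x³ + 40x² + 64x + 42.
Step 4: lead(−14x⁵ − 38x⁴ + 20x³ + 40x² + 64x + 42) ÷ lead(D) = −14x⁵ ÷ 2x = −7x⁴. Subtract (−7x⁴)·D = −14x⁵ − 42x⁴. Remainder: 4x⁴ + 20x³ + 40x² + 64x + 42.
Step 5: lead(4x⁴ + 20x³ + 40x² + 64x + 42) ÷ lead(D) = 4x⁴ ÷ 2x = 2x³. Subtract (2x³)·D = 4x⁴ + 12x³. Remainder: 8x³ + 40x² + 64x + 42.
Step 6: lead(8x³ + 40x² + 64x + 42) ÷ lead(D) = 8x³ ÷ 2x = 4x². Subtract (4x²)·D = 8x³ + 24x². Remainder: 16x² + 64x + 42.
Step 7: lead(16x² + 64x + 42) ÷ lead(D) = 16x² ÷ 2x = 8x. Subtract (8x)·D = 16x² + 48x. Remainder: 16x + 42.
Step 8: lead(16x + 42) ÷ lead(D) = 16x ÷ 2x = 8. Subtract (8)·D = 16x + 48. Remainder: −6.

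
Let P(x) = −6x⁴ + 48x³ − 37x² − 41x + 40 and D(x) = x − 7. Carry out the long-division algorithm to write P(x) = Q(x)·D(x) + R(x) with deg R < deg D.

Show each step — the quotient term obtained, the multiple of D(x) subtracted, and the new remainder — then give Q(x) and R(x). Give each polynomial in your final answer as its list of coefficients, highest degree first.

Step 1: lead(−6x⁴ + 48x³ − 37x² − 41x + 40) ÷ lead(D) = −6x⁴ ÷ x = −6x³. Subtract (−6x³)·D = −6x⁴ + 42x³. Remainder: 6x³ − 37x² − 41x + 40.
Step 2: lead(6x³ − 37x² − 41x + 40) ÷ lead(D) = 6x³ ÷ x = 6x². Subtract (6x²)·D = 6x³ − 42x². Remainder: 5x² − 41x + 40.
Step 3: lead(5x² − 41x + 40) ÷ lead(D) = 5x² ÷ x = 5x. Subtract (5x)·D = 5x² − 35x. Remainder: −6x + 40.
Step 4: lead(−6x + 40) ÷ lead(D) = −6x ÷ x = −6. Subtract (−6)·D = −6x + 42. Remainder: −2.

Q = [-6, 6, 5, -6]; R = [-2]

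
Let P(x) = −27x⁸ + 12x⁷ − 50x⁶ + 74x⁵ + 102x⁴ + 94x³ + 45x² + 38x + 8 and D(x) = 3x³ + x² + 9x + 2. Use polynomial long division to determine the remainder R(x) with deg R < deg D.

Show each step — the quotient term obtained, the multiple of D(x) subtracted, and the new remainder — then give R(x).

Step 1: lead(−27x⁸ + 12x⁷ − 50x⁶ + 74x⁵ + 102x⁴ + 94x³ + 45x² + 38x + 8) ÷ lead(D) = −27x⁸ ÷ 3x³ = −9x⁵. Subtract (−9x⁵)·D = −27x⁸ − 9x⁷ − 81x⁶ − 18x⁵. Remainder: 21x⁷ + 31x⁶ + 92x⁵ + 102x⁴ + 94x³ + 45x² + 38x + 8.
Step 2: lead(21x⁷ + 31x⁶ + 92x⁵ + 102x⁴ + 94x³ + 45x² + 38x + 8) ÷ lead(D) = 21x⁷ ÷ 3x³ = 7x⁴. Subtract (7x⁴)·D = 21x⁷ + 7x⁶ + 63x⁵ + 14x⁴. Remainder: 24x⁶ + 29x⁵ + 88x⁴ + 94x³ + 45x² + 38x + 8.
Step 3: lead(24x⁶ + 29x⁵ + 88x⁴ + 94x³ + 45x² + 38x + 8) ÷ lead(D) = 24x⁶ ÷ 3x³ = 8x³. Subtract (8x³)·D = 24x⁶ + 8x⁵ + 72x⁴ + 16x³. Remainder: 21x⁵ + 16x⁴ + 78x³ + 45x² + 38x + 8.
Step 4: lead(21x⁵ + 16x⁴ + 78x³ + 45x² + 38x + 8) ÷ lead(D) = 21x⁵ ÷ 3x³ = 7x². Subtract (7x²)·D = 21x⁵ + 7x⁴ + 63x³ + 14x². Remainder: 9x⁴ + 15x³ + 31x² + 38x + 8.
Step 5: lead(9x⁴ + 15x³ + 31x² + 38x + 8) ÷ lead(D) = 9x⁴ ÷ 3x³ = 3x. Subtract (3x)·D = 9x⁴ + 3x³ + 27x² + 6x. Remainder: 12x³ + 4x² + 32x + 8.
Step 6: lead(12x³ + 4x² + 32x + 8) ÷ lead(D) = 12x³ ÷ 3x³ = 4. Subtract (4)·D = 12x³ + 4x² + 36x + 8. Remainder: −4x.

R(x) = −4x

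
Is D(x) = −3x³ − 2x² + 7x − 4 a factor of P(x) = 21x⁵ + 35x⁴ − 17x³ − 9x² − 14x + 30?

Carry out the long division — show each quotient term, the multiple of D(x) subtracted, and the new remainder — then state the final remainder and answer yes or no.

R(x) = 6, so D(x) is not a factor of P(x). no

Step 1: lead(21x⁵ + 35x⁴ − 17x³ − 9x² − 14x + 30) ÷ lead(D) = 21x⁵ ÷ −3x³ = −7x². Subtract (−7x²)·D = 21x⁵ + 14x⁴ − 49x³ + 28x². Remainder: 21x⁴ + 32x³ − 37x² − 14x + 30.
Step 2: lead(21x⁴ + 32x³ − 37x² − 14x + 30) ÷ lead(D) = 21x⁴ ÷ −3x³ = −7x. Subtract (−7x)·D = 21x⁴ + 14x³ − 49x² + 28x. Remainder: 18x³ + 12x² − 42x + 30.
Step 3: lead(18x³ + 12x² − 42x + 30) ÷ lead(D) = 18x³ ÷ −3x³ = −6. Subtract (−6)·D = 18x³ + 12x² − 42x + 24. Remainder: 6.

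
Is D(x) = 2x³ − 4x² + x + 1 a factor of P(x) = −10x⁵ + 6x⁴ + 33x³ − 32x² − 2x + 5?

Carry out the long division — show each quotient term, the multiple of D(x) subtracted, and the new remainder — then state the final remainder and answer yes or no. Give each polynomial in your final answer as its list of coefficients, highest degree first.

R = [0], so D(x) is a factor of P(x). yes

Step 1: lead(−10x⁵ + 6x⁴ + 33x³ − 32x² − 2x + 5) ÷ lead(D) = −10x⁵ ÷ 2x³ = −5x². Subtract (−5x²)·D = −10x⁵ + 20x⁴ − 5x³ − 5x². Remainder: −14x⁴ + 38x³ − 27x² − 2x + 5.
Step 2: lead(−14x⁴ + 38x³ − 27x² − 2x + 5) ÷ lead(D) = −14x⁴ ÷ 2x³ = −7x. Subtract (−7x)·D = −14x⁴ + 28x³ − 7x² − 7x. Remainder: 10x³ − 20x² + 5x + 5.
Step 3: lead(10x³ − 20x² + 5x + 5) ÷ lead(D) = 10x³ ÷ 2x³ = 5. Subtract (5)·D = 10x³ − 20x² + 5x + 5. Remainder: 0.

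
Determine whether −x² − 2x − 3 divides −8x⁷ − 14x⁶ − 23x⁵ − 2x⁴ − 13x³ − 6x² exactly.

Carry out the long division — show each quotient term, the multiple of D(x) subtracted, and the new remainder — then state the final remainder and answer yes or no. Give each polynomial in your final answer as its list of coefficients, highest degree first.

Step 1: lead(−8x⁷ − 14x⁶ − 23x⁵ − 2x⁴ − 13x³ − 6x²) ÷ lead(D) = −8x⁷ ÷ −x² = 8x⁵. Subtract (8x⁵)·D = −8x⁷ − 16x⁶ − 24x⁵. Remainder: 2x⁶ + x⁵ − 2x⁴ − 13x³ − 6x².
Step 2: lead(2x⁶ + x⁵ − 2x⁴ − 13x³ − 6x²) ÷ lead(D) = 2x⁶ ÷ −x² = −2x⁴. Subtract (−2x⁴)·D = 2x⁶ + 4x⁵ + 6x⁴. Remainder: −3x⁵ − 8x⁴ − 13x³ − 6x².
Step 3: lead(−3x⁵ − 8x⁴ − 13x³ − 6x²) ÷ lead(D) = −3x⁵ ÷ −x² = 3x³. Subtract (3x³)·D = −3x⁵ − 6x⁴ − 9x³. Remainder: −2x⁴ − 4x³ − 6x².
Step 4: lead(−2x⁴ − 4x³ − 6x²) ÷ lead(D) = −2x⁴ ÷ −x² = 2x². Subtract (2x²)·D = −2x⁴ − 4x³ − 6x². Remainder: 0.

R = [0], so D(x) is a factor of P(x). yes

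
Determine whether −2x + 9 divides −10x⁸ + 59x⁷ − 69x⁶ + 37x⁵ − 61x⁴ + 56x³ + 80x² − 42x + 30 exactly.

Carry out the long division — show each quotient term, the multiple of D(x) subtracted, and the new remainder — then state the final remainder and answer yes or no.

R(x) = 3, so D(x) is not a factor of P(x). no

Step 1: lead(−10x⁸ + 59x⁷ − 69x⁶ + 37x⁵ − 61x⁴ + 56x³ + 80x² − 42x + 30) ÷ lead(D) = −10x⁸ ÷ −2x = 5x⁷. Subtract (5x⁷)·D = −10x⁸ + 45x⁷. Remainder: 14x⁷ − 69x⁶ + 37x⁵ − 61x⁴ + 56x³ + 80x² − 42x + 30.
Step 2: lead(14x⁷ − 69x⁶ + 37x⁵ − 61x⁴ + 56x³ + 80x² − 42x + 30) ÷ lead(D) = 14x⁷ ÷ −2x = −7x⁶. Subtract (−7x⁶)·D = 14x⁷ − 63x⁶. Remainder: −6x⁶ + 37x⁵ − 61x⁴ + 56x³ + 80x² − 42x + 30.
Step 3: lead(−6x⁶ + 37x⁵ − 61x⁴ + 56x³ + 80x² − 42x + 30) ÷ lead(D) = −6x⁶ ÷ −2x = 3x⁵. Subtract (3x⁵)·D = −6x⁶ + 27x⁵. Remainder: 10x⁵ − 61x⁴ + 56x³ + 80x² − 42x + 30.
Step 4: lead(10x⁵ − 61x⁴ + 56x³ + 80x² − 42x + 30) ÷ lead(D) = 10x⁵ ÷ −2x = −5x⁴. Subtract (−5x⁴)·D = 10x⁵ − 45x⁴. Remainder: −16x⁴ + 56x³ + 80x² − 42x + 30.
Step 5: lead(−16x⁴ + 56x³ + 80x² − 42x + 30) ÷ lead(D) = −16x⁴ ÷ −2x = 8x³. Subtract (8x³)·D = −16x⁴ + 72x³. Remainder: −16x³ + 80x² − 42x + 30.
Step 6: lead(−16x³ + 80x² − 42x + 30) ÷ lead(D) = −16x³ ÷ −2x = 8x². Subtract (8x²)·D = −16x³ + 72x². Remainder: 8x² − 42x + 30.
Step 7: lead(8x² − 42x + 30) ÷ lead(D) = 8x² ÷ −2x = −4x. Subtract (−4x)·D = 8x² − 36x. Remainder: −6x + 30.
Step 8: lead(−6x + 30) ÷ lead(D) = −6x ÷ −2x = 3. Subtract (3)·D = −6x + 27. Remainder: 3.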